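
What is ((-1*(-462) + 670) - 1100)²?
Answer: 1024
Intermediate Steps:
((-1*(-462) + 670) - 1100)² = ((462 + 670) - 1100)² = (1132 - 1100)² = 32² = 1024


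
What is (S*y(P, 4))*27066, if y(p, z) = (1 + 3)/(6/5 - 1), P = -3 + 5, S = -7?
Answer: -3789240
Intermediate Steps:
P = 2
y(p, z) = 20 (y(p, z) = 4/(6*(1/5) - 1) = 4/(6/5 - 1) = 4/(1/5) = 4*5 = 20)
(S*y(P, 4))*27066 = -7*20*27066 = -140*27066 = -3789240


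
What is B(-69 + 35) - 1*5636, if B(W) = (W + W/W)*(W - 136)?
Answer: -26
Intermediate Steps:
B(W) = (1 + W)*(-136 + W) (B(W) = (W + 1)*(-136 + W) = (1 + W)*(-136 + W))
B(-69 + 35) - 1*5636 = (-136 + (-69 + 35)² - 135*(-69 + 35)) - 1*5636 = (-136 + (-34)² - 135*(-34)) - 5636 = (-136 + 1156 + 4590) - 5636 = 5610 - 5636 = -26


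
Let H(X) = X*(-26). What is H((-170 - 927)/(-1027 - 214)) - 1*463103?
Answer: -574739345/1241 ≈ -4.6313e+5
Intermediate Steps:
H(X) = -26*X
H((-170 - 927)/(-1027 - 214)) - 1*463103 = -26*(-170 - 927)/(-1027 - 214) - 1*463103 = -(-28522)/(-1241) - 463103 = -(-28522)*(-1)/1241 - 463103 = -26*1097/1241 - 463103 = -28522/1241 - 463103 = -574739345/1241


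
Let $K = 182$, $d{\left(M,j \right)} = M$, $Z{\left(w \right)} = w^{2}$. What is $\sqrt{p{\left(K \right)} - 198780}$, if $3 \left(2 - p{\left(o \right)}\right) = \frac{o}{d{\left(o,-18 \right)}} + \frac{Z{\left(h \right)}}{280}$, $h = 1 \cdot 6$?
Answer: $\frac{i \sqrt{8766126390}}{210} \approx 445.85 i$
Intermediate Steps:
$h = 6$
$p{\left(o \right)} = \frac{341}{210}$ ($p{\left(o \right)} = 2 - \frac{\frac{o}{o} + \frac{6^{2}}{280}}{3} = 2 - \frac{1 + 36 \cdot \frac{1}{280}}{3} = 2 - \frac{1 + \frac{9}{70}}{3} = 2 - \frac{79}{210} = \frac{341}{210}$)
$\sqrt{p{\left(K \right)} - 198780} = \sqrt{\frac{341}{210} - 198780} = \sqrt{- \frac{41743459}{210}} = \frac{i \sqrt{8766126390}}{210}$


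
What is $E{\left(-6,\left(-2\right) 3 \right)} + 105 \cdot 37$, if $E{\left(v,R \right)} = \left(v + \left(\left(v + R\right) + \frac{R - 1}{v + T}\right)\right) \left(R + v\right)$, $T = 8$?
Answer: $4143$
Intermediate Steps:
$E{\left(v,R \right)} = \left(R + v\right) \left(R + 2 v + \frac{-1 + R}{8 + v}\right)$ ($E{\left(v,R \right)} = \left(v + \left(\left(v + R\right) + \frac{R - 1}{v + 8}\right)\right) \left(R + v\right) = \left(v + \left(\left(R + v\right) + \frac{-1 + R}{8 + v}\right)\right) \left(R + v\right) = \left(v + \left(R + v + \frac{-1 + R}{8 + v}\right)\right) \left(R + v\right) = \left(R + 2 v + \frac{-1 + R}{8 + v}\right) \left(R + v\right) = \left(R + v\right) \left(R + 2 v + \frac{-1 + R}{8 + v}\right)$)
$E{\left(-6,\left(-2\right) 3 \right)} + 105 \cdot 37 = \frac{- \left(-2\right) 3 - -6 + 2 \left(-6\right)^{3} + 9 \left(\left(-2\right) 3\right)^{2} + 16 \left(-6\right)^{2} - 6 \left(\left(-2\right) 3\right)^{2} + 3 \left(\left(-2\right) 3\right) \left(-6\right)^{2} + 25 \left(\left(-2\right) 3\right) \left(-6\right)}{8 - 6} + 105 \cdot 37 = \frac{\left(-1\right) \left(-6\right) + 6 + 2 \left(-216\right) + 9 \left(-6\right)^{2} + 16 \cdot 36 - 6 \left(-6\right)^{2} + 3 \left(-6\right) 36 + 25 \left(-6\right) \left(-6\right)}{2} + 3885 = \frac{6 + 6 - 432 + 9 \cdot 36 + 576 - 216 - 648 + 900}{2} + 3885 = \frac{6 + 6 - 432 + 324 + 576 - 216 - 648 + 900}{2} + 3885 = \frac{1}{2} \cdot 516 + 3885 = 258 + 3885 = 4143$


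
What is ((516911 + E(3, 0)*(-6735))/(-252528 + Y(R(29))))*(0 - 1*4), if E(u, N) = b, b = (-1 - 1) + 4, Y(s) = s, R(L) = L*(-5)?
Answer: 2013764/252673 ≈ 7.9698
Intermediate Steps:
R(L) = -5*L
b = 2 (b = -2 + 4 = 2)
E(u, N) = 2
((516911 + E(3, 0)*(-6735))/(-252528 + Y(R(29))))*(0 - 1*4) = ((516911 + 2*(-6735))/(-252528 - 5*29))*(0 - 1*4) = ((516911 - 13470)/(-252528 - 145))*(0 - 4) = (503441/(-252673))*(-4) = (503441*(-1/252673))*(-4) = -503441/252673*(-4) = 2013764/252673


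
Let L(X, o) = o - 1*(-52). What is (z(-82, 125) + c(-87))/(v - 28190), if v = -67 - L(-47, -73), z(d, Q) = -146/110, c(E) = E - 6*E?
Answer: -5963/388245 ≈ -0.015359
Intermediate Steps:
c(E) = -5*E
z(d, Q) = -73/55 (z(d, Q) = -146*1/110 = -73/55)
L(X, o) = 52 + o (L(X, o) = o + 52 = 52 + o)
v = -46 (v = -67 - (52 - 73) = -67 - 1*(-21) = -67 + 21 = -46)
(z(-82, 125) + c(-87))/(v - 28190) = (-73/55 - 5*(-87))/(-46 - 28190) = (-73/55 + 435)/(-28236) = (23852/55)*(-1/28236) = -5963/388245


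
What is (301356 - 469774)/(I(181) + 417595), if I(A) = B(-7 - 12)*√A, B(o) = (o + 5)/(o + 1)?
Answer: -2848385845755/7062616148578 + 5305167*√181/7062616148578 ≈ -0.40329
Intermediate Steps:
B(o) = (5 + o)/(1 + o)
I(A) = 7*√A/9 (I(A) = ((5 + (-7 - 12))/(1 + (-7 - 12)))*√A = ((5 - 19)/(1 - 19))*√A = (-14/(-18))*√A = (-1/18*(-14))*√A = 7*√A/9)
(301356 - 469774)/(I(181) + 417595) = (301356 - 469774)/(7*√181/9 + 417595) = -168418/(417595 + 7*√181/9)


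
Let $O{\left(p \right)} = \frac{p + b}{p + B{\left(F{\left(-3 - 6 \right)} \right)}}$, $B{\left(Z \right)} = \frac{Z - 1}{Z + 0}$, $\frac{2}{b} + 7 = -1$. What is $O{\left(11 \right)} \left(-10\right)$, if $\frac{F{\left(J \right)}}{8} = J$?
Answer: $- \frac{1548}{173} \approx -8.948$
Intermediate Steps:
$b = - \frac{1}{4}$ ($b = \frac{2}{-7 - 1} = \frac{2}{-8} = 2 \left(- \frac{1}{8}\right) = - \frac{1}{4} \approx -0.25$)
$F{\left(J \right)} = 8 J$
$B{\left(Z \right)} = \frac{-1 + Z}{Z}$
$O{\left(p \right)} = \frac{- \frac{1}{4} + p}{\frac{73}{72} + p}$ ($O{\left(p \right)} = \frac{p - \frac{1}{4}}{p + \frac{-1 + 8 \left(-3 - 6\right)}{8 \left(-3 - 6\right)}} = \frac{- \frac{1}{4} + p}{p + \frac{-1 + 8 \left(-3 - 6\right)}{8 \left(-3 - 6\right)}} = \frac{- \frac{1}{4} + p}{p + \frac{-1 + 8 \left(-9\right)}{8 \left(-9\right)}} = \frac{- \frac{1}{4} + p}{p + \frac{-1 - 72}{-72}} = \frac{- \frac{1}{4} + p}{p - - \frac{73}{72}} = \frac{- \frac{1}{4} + p}{p + \frac{73}{72}} = \frac{- \frac{1}{4} + p}{\frac{73}{72} + p}$)
$O{\left(11 \right)} \left(-10\right) = \frac{18 \left(-1 + 4 \cdot 11\right)}{73 + 72 \cdot 11} \left(-10\right) = \frac{18 \left(-1 + 44\right)}{73 + 792} \left(-10\right) = 18 \cdot \frac{1}{865} \cdot 43 \left(-10\right) = \frac{774}{865} \left(-10\right) = - \frac{1548}{173}$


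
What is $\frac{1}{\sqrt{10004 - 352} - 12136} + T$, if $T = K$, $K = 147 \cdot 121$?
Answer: $\frac{654885516023}{36818211} - \frac{\sqrt{2413}}{73636422} \approx 17787.0$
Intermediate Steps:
$K = 17787$
$T = 17787$
$\frac{1}{\sqrt{10004 - 352} - 12136} + T = \frac{1}{\sqrt{10004 - 352} - 12136} + 17787 = \frac{1}{\sqrt{9652} - 12136} + 17787 = \frac{1}{2 \sqrt{2413} - 12136} + 17787 = \frac{1}{-12136 + 2 \sqrt{2413}} + 17787 = 17787 + \frac{1}{-12136 + 2 \sqrt{2413}}$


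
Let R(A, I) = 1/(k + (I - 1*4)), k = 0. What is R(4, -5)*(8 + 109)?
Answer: -13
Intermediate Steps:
R(A, I) = 1/(-4 + I) (R(A, I) = 1/(0 + (I - 1*4)) = 1/(0 + (I - 4)) = 1/(0 + (-4 + I)) = 1/(-4 + I))
R(4, -5)*(8 + 109) = (8 + 109)/(-4 - 5) = 117/(-9) = -1/9*117 = -13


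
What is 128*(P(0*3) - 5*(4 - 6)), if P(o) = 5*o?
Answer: 1280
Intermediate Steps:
128*(P(0*3) - 5*(4 - 6)) = 128*(5*(0*3) - 5*(4 - 6)) = 128*(5*0 - 5*(-2)) = 128*(0 + 10) = 128*10 = 1280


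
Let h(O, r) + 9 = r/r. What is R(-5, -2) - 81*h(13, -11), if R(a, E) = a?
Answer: 643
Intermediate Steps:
h(O, r) = -8 (h(O, r) = -9 + r/r = -9 + 1 = -8)
R(-5, -2) - 81*h(13, -11) = -5 - 81*(-8) = -5 + 648 = 643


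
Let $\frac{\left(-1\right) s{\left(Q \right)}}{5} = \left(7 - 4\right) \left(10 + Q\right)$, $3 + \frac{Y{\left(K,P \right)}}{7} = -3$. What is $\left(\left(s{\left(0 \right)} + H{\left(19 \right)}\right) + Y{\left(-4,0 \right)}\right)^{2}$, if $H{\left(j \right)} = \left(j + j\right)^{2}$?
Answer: $1567504$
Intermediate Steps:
$Y{\left(K,P \right)} = -42$ ($Y{\left(K,P \right)} = -21 + 7 \left(-3\right) = -21 - 21 = -42$)
$s{\left(Q \right)} = -150 - 15 Q$ ($s{\left(Q \right)} = - 5 \left(7 - 4\right) \left(10 + Q\right) = - 5 \cdot 3 \left(10 + Q\right) = - 5 \left(30 + 3 Q\right) = -150 - 15 Q$)
$H{\left(j \right)} = 4 j^{2}$ ($H{\left(j \right)} = \left(2 j\right)^{2} = 4 j^{2}$)
$\left(\left(s{\left(0 \right)} + H{\left(19 \right)}\right) + Y{\left(-4,0 \right)}\right)^{2} = \left(\left(\left(-150 - 0\right) + 4 \cdot 19^{2}\right) - 42\right)^{2} = \left(\left(\left(-150 + 0\right) + 4 \cdot 361\right) - 42\right)^{2} = \left(\left(-150 + 1444\right) - 42\right)^{2} = \left(1294 - 42\right)^{2} = 1252^{2} = 1567504$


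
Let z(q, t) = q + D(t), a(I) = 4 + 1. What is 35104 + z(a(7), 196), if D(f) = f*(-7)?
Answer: 33737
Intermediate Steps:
D(f) = -7*f
a(I) = 5
z(q, t) = q - 7*t
35104 + z(a(7), 196) = 35104 + (5 - 7*196) = 35104 + (5 - 1372) = 35104 - 1367 = 33737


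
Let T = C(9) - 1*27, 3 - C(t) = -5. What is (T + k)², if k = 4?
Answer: 225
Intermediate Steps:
C(t) = 8 (C(t) = 3 - 1*(-5) = 3 + 5 = 8)
T = -19 (T = 8 - 1*27 = 8 - 27 = -19)
(T + k)² = (-19 + 4)² = (-15)² = 225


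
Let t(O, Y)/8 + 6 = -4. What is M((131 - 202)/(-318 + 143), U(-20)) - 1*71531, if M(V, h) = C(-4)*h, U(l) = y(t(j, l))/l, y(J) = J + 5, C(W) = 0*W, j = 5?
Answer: -71531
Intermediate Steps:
t(O, Y) = -80 (t(O, Y) = -48 + 8*(-4) = -48 - 32 = -80)
C(W) = 0
y(J) = 5 + J
U(l) = -75/l (U(l) = (5 - 80)/l = -75/l)
M(V, h) = 0 (M(V, h) = 0*h = 0)
M((131 - 202)/(-318 + 143), U(-20)) - 1*71531 = 0 - 1*71531 = 0 - 71531 = -71531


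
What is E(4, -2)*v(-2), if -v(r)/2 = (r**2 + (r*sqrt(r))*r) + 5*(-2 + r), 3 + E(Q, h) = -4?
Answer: -224 + 56*I*sqrt(2) ≈ -224.0 + 79.196*I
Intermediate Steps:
E(Q, h) = -7 (E(Q, h) = -3 - 4 = -7)
v(r) = 20 - 10*r - 2*r**2 - 2*r**(5/2) (v(r) = -2*((r**2 + (r*sqrt(r))*r) + 5*(-2 + r)) = -2*((r**2 + r**(3/2)*r) + (-10 + 5*r)) = -2*((r**2 + r**(5/2)) + (-10 + 5*r)) = -2*(-10 + r**2 + r**(5/2) + 5*r) = 20 - 10*r - 2*r**2 - 2*r**(5/2))
E(4, -2)*v(-2) = -7*(20 - 10*(-2) - 2*(-2)**2 - 8*I*sqrt(2)) = -7*(20 + 20 - 2*4 - 8*I*sqrt(2)) = -7*(20 + 20 - 8 - 8*I*sqrt(2)) = -7*(32 - 8*I*sqrt(2)) = -224 + 56*I*sqrt(2)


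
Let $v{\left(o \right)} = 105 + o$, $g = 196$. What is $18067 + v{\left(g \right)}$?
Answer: $18368$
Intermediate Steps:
$18067 + v{\left(g \right)} = 18067 + \left(105 + 196\right) = 18067 + 301 = 18368$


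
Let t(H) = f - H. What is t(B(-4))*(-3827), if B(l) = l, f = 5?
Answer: -34443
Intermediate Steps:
t(H) = 5 - H
t(B(-4))*(-3827) = (5 - 1*(-4))*(-3827) = (5 + 4)*(-3827) = 9*(-3827) = -34443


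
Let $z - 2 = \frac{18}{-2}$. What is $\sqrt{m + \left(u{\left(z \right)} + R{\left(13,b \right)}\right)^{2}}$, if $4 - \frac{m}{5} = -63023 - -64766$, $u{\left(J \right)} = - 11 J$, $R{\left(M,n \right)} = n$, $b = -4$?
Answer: $3 i \sqrt{374} \approx 58.017 i$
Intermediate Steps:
$z = -7$ ($z = 2 + \frac{18}{-2} = 2 + 18 \left(- \frac{1}{2}\right) = 2 - 9 = -7$)
$m = -8695$ ($m = 20 - 5 \left(-63023 - -64766\right) = 20 - 5 \left(-63023 + 64766\right) = 20 - 8715 = -8695$)
$\sqrt{m + \left(u{\left(z \right)} + R{\left(13,b \right)}\right)^{2}} = \sqrt{-8695 + \left(\left(-11\right) \left(-7\right) - 4\right)^{2}} = \sqrt{-8695 + \left(77 - 4\right)^{2}} = \sqrt{-8695 + 73^{2}} = \sqrt{-8695 + 5329} = \sqrt{-3366} = 3 i \sqrt{374}$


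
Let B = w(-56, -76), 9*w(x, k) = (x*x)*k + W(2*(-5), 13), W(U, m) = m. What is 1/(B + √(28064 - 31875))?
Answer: -238323/6310906780 - 9*I*√3811/6310906780 ≈ -3.7764e-5 - 8.8038e-8*I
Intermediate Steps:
w(x, k) = 13/9 + k*x²/9 (w(x, k) = ((x*x)*k + 13)/9 = (x²*k + 13)/9 = (k*x² + 13)/9 = (13 + k*x²)/9 = 13/9 + k*x²/9)
B = -79441/3 (B = 13/9 + (⅑)*(-76)*(-56)² = 13/9 + (⅑)*(-76)*3136 = 13/9 - 238336/9 = -79441/3 ≈ -26480.)
1/(B + √(28064 - 31875)) = 1/(-79441/3 + √(28064 - 31875)) = 1/(-79441/3 + √(-3811)) = 1/(-79441/3 + I*√3811)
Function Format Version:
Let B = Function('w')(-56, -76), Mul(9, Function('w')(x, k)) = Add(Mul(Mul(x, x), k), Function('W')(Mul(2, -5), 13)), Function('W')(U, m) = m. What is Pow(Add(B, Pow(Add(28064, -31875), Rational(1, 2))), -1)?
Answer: Add(Rational(-238323, 6310906780), Mul(Rational(-9, 6310906780), I, Pow(3811, Rational(1, 2)))) ≈ Add(-3.7764e-5, Mul(-8.8038e-8, I))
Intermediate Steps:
Function('w')(x, k) = Add(Rational(13, 9), Mul(Rational(1, 9), k, Pow(x, 2))) (Function('w')(x, k) = Mul(Rational(1, 9), Add(Mul(Mul(x, x), k), 13)) = Mul(Rational(1, 9), Add(Mul(Pow(x, 2), k), 13)) = Mul(Rational(1, 9), Add(Mul(k, Pow(x, 2)), 13)) = Mul(Rational(1, 9), Add(13, Mul(k, Pow(x, 2)))) = Add(Rational(13, 9), Mul(Rational(1, 9), k, Pow(x, 2))))
B = Rational(-79441, 3) (B = Add(Rational(13, 9), Mul(Rational(1, 9), -76, Pow(-56, 2))) = Add(Rational(13, 9), Mul(Rational(1, 9), -76, 3136)) = Add(Rational(13, 9), Rational(-238336, 9)) = Rational(-79441, 3) ≈ -26480.)
Pow(Add(B, Pow(Add(28064, -31875), Rational(1, 2))), -1) = Pow(Add(Rational(-79441, 3), Pow(Add(28064, -31875), Rational(1, 2))), -1) = Pow(Add(Rational(-79441, 3), Pow(-3811, Rational(1, 2))), -1) = Pow(Add(Rational(-79441, 3), Mul(I, Pow(3811, Rational(1, 2)))), -1)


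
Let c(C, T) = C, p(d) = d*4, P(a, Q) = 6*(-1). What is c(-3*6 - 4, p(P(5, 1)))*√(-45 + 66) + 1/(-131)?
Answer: -1/131 - 22*√21 ≈ -100.82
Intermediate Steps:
P(a, Q) = -6
p(d) = 4*d
c(-3*6 - 4, p(P(5, 1)))*√(-45 + 66) + 1/(-131) = (-3*6 - 4)*√(-45 + 66) + 1/(-131) = (-18 - 4)*√21 - 1/131 = -22*√21 - 1/131 = -1/131 - 22*√21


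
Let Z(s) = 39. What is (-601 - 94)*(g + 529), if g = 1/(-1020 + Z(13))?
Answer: -360668860/981 ≈ -3.6765e+5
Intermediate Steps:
g = -1/981 (g = 1/(-1020 + 39) = 1/(-981) = -1/981 ≈ -0.0010194)
(-601 - 94)*(g + 529) = (-601 - 94)*(-1/981 + 529) = -695*518948/981 = -360668860/981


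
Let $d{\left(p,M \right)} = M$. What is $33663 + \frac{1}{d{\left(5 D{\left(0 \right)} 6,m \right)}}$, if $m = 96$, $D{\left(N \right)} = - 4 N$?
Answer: $\frac{3231649}{96} \approx 33663.0$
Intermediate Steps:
$33663 + \frac{1}{d{\left(5 D{\left(0 \right)} 6,m \right)}} = 33663 + \frac{1}{96} = \frac{3231649}{96}$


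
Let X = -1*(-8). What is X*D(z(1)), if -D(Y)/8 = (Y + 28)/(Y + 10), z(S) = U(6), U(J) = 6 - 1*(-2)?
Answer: -128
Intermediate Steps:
U(J) = 8 (U(J) = 6 + 2 = 8)
z(S) = 8
X = 8
D(Y) = -8*(28 + Y)/(10 + Y) (D(Y) = -8*(Y + 28)/(Y + 10) = -8*(28 + Y)/(10 + Y))
X*D(z(1)) = 8*(8*(-28 - 1*8)/(10 + 8)) = 8*(8*(-28 - 8)/18) = 8*(8*(1/18)*(-36)) = 8*(-16) = -128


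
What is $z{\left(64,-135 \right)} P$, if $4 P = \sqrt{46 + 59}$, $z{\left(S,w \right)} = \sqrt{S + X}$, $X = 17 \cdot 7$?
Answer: $\frac{3 \sqrt{2135}}{4} \approx 34.655$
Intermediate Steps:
$X = 119$
$z{\left(S,w \right)} = \sqrt{119 + S}$ ($z{\left(S,w \right)} = \sqrt{S + 119} = \sqrt{119 + S}$)
$P = \frac{\sqrt{105}}{4}$ ($P = \frac{\sqrt{46 + 59}}{4} = \frac{\sqrt{105}}{4} \approx 2.5617$)
$z{\left(64,-135 \right)} P = \sqrt{119 + 64} \frac{\sqrt{105}}{4} = \sqrt{183} \frac{\sqrt{105}}{4} = \frac{3 \sqrt{2135}}{4}$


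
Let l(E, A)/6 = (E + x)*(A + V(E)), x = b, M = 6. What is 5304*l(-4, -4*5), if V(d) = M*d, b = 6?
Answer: -2800512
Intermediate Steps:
x = 6
V(d) = 6*d
l(E, A) = 6*(6 + E)*(A + 6*E) (l(E, A) = 6*((E + 6)*(A + 6*E)) = 6*((6 + E)*(A + 6*E)) = 6*(6 + E)*(A + 6*E))
5304*l(-4, -4*5) = 5304*(36*(-4*5) + 36*(-4)² + 216*(-4) + 6*(-4*5)*(-4)) = 5304*(36*(-20) + 36*16 - 864 + 6*(-20)*(-4)) = 5304*(-720 + 576 - 864 + 480) = 5304*(-528) = -2800512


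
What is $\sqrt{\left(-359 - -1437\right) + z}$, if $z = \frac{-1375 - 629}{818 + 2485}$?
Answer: $\frac{\sqrt{1306017210}}{1101} \approx 32.824$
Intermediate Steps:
$z = - \frac{668}{1101}$ ($z = \frac{-1375 + \left(-1181 + 552\right)}{3303} = \left(-1375 - 629\right) \frac{1}{3303} = \left(-2004\right) \frac{1}{3303} = - \frac{668}{1101} \approx -0.60672$)
$\sqrt{\left(-359 - -1437\right) + z} = \sqrt{\left(-359 - -1437\right) - \frac{668}{1101}} = \sqrt{\left(-359 + 1437\right) - \frac{668}{1101}} = \sqrt{1078 - \frac{668}{1101}} = \sqrt{\frac{1186210}{1101}} = \frac{\sqrt{1306017210}}{1101}$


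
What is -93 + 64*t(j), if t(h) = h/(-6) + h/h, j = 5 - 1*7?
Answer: -23/3 ≈ -7.6667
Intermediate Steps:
j = -2 (j = 5 - 7 = -2)
t(h) = 1 - h/6 (t(h) = h*(-⅙) + 1 = -h/6 + 1 = 1 - h/6)
-93 + 64*t(j) = -93 + 64*(1 - ⅙*(-2)) = -93 + 64*(1 + ⅓) = -93 + 64*(4/3) = -93 + 256/3 = -23/3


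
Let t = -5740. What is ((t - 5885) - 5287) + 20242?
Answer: 3330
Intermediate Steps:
((t - 5885) - 5287) + 20242 = ((-5740 - 5885) - 5287) + 20242 = (-11625 - 5287) + 20242 = -16912 + 20242 = 3330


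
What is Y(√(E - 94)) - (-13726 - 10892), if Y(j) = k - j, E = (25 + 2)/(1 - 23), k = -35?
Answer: 24583 - I*√46090/22 ≈ 24583.0 - 9.7585*I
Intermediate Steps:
E = -27/22 (E = 27/(-22) = 27*(-1/22) = -27/22 ≈ -1.2273)
Y(j) = -35 - j
Y(√(E - 94)) - (-13726 - 10892) = (-35 - √(-27/22 - 94)) - (-13726 - 10892) = (-35 - √(-2095/22)) - 1*(-24618) = (-35 - I*√46090/22) + 24618 = 24583 - I*√46090/22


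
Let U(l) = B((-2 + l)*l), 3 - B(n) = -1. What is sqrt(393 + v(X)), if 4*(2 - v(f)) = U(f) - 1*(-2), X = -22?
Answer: sqrt(1574)/2 ≈ 19.837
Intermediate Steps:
B(n) = 4 (B(n) = 3 - 1*(-1) = 3 + 1 = 4)
U(l) = 4
v(f) = 1/2 (v(f) = 2 - (4 - 1*(-2))/4 = 2 - (4 + 2)/4 = 2 - 1/4*6 = 2 - 3/2 = 1/2)
sqrt(393 + v(X)) = sqrt(393 + 1/2) = sqrt(787/2) = sqrt(1574)/2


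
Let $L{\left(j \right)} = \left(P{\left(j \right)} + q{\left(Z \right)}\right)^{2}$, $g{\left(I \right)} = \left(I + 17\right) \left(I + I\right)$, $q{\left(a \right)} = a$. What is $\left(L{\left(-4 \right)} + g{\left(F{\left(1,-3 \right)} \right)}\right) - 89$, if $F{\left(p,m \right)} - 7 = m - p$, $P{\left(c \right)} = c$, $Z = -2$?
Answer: $67$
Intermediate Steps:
$F{\left(p,m \right)} = 7 + m - p$ ($F{\left(p,m \right)} = 7 + \left(m - p\right) = 7 + m - p$)
$g{\left(I \right)} = 2 I \left(17 + I\right)$ ($g{\left(I \right)} = \left(17 + I\right) 2 I = 2 I \left(17 + I\right)$)
$L{\left(j \right)} = \left(-2 + j\right)^{2}$ ($L{\left(j \right)} = \left(j - 2\right)^{2} = \left(-2 + j\right)^{2}$)
$\left(L{\left(-4 \right)} + g{\left(F{\left(1,-3 \right)} \right)}\right) - 89 = \left(\left(-2 - 4\right)^{2} + 2 \left(7 - 3 - 1\right) \left(17 - -3\right)\right) - 89 = \left(\left(-6\right)^{2} + 2 \left(7 - 3 - 1\right) \left(17 - -3\right)\right) - 89 = \left(36 + 2 \cdot 3 \left(17 + 3\right)\right) - 89 = \left(36 + 2 \cdot 3 \cdot 20\right) - 89 = \left(36 + 120\right) - 89 = 156 - 89 = 67$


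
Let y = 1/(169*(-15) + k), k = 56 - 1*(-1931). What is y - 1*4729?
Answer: -2591493/548 ≈ -4729.0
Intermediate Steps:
k = 1987 (k = 56 + 1931 = 1987)
y = -1/548 (y = 1/(169*(-15) + 1987) = 1/(-2535 + 1987) = 1/(-548) = -1/548 ≈ -0.0018248)
y - 1*4729 = -1/548 - 1*4729 = -1/548 - 4729 = -2591493/548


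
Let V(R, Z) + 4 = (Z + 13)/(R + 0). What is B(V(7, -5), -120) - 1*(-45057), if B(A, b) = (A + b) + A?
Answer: 314519/7 ≈ 44931.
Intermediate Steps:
V(R, Z) = -4 + (13 + Z)/R (V(R, Z) = -4 + (Z + 13)/(R + 0) = -4 + (13 + Z)/R)
B(A, b) = b + 2*A
B(V(7, -5), -120) - 1*(-45057) = (-120 + 2*((13 - 5 - 4*7)/7)) - 1*(-45057) = (-120 + 2*((13 - 5 - 28)/7)) + 45057 = (-120 + 2*((1/7)*(-20))) + 45057 = (-120 + 2*(-20/7)) + 45057 = (-120 - 40/7) + 45057 = -880/7 + 45057 = 314519/7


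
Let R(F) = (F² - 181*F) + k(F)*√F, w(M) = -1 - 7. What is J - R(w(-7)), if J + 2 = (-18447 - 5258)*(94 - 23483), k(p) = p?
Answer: 554434731 + 16*I*√2 ≈ 5.5443e+8 + 22.627*I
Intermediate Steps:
w(M) = -8
J = 554436243 (J = -2 + (-18447 - 5258)*(94 - 23483) = -2 - 23705*(-23389) = -2 + 554436245 = 554436243)
R(F) = F² + F^(3/2) - 181*F (R(F) = (F² - 181*F) + F*√F = (F² - 181*F) + F^(3/2) = F² + F^(3/2) - 181*F)
J - R(w(-7)) = 554436243 - ((-8)² + (-8)^(3/2) - 181*(-8)) = 554436243 - (64 - 16*I*√2 + 1448) = 554436243 - (1512 - 16*I*√2) = 554436243 + (-1512 + 16*I*√2) = 554434731 + 16*I*√2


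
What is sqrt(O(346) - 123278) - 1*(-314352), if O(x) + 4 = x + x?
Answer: 314352 + I*sqrt(122590) ≈ 3.1435e+5 + 350.13*I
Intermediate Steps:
O(x) = -4 + 2*x (O(x) = -4 + (x + x) = -4 + 2*x)
sqrt(O(346) - 123278) - 1*(-314352) = sqrt((-4 + 2*346) - 123278) - 1*(-314352) = sqrt((-4 + 692) - 123278) + 314352 = sqrt(688 - 123278) + 314352 = sqrt(-122590) + 314352 = I*sqrt(122590) + 314352 = 314352 + I*sqrt(122590)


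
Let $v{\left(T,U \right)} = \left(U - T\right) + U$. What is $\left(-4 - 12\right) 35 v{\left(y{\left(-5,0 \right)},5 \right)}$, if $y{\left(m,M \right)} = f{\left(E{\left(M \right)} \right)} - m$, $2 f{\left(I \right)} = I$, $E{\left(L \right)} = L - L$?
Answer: $-2800$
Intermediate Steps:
$E{\left(L \right)} = 0$
$f{\left(I \right)} = \frac{I}{2}$
$y{\left(m,M \right)} = - m$ ($y{\left(m,M \right)} = \frac{1}{2} \cdot 0 - m = 0 - m = - m$)
$v{\left(T,U \right)} = - T + 2 U$
$\left(-4 - 12\right) 35 v{\left(y{\left(-5,0 \right)},5 \right)} = \left(-4 - 12\right) 35 \left(- \left(-1\right) \left(-5\right) + 2 \cdot 5\right) = \left(-4 - 12\right) 35 \left(\left(-1\right) 5 + 10\right) = \left(-16\right) 35 \left(-5 + 10\right) = \left(-560\right) 5 = -2800$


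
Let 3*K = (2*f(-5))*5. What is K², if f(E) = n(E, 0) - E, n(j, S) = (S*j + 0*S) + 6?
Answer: 12100/9 ≈ 1344.4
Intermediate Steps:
n(j, S) = 6 + S*j (n(j, S) = (S*j + 0) + 6 = S*j + 6 = 6 + S*j)
f(E) = 6 - E (f(E) = (6 + 0*E) - E = (6 + 0) - E = 6 - E)
K = 110/3 (K = ((2*(6 - 1*(-5)))*5)/3 = ((2*(6 + 5))*5)/3 = ((2*11)*5)/3 = (22*5)/3 = (⅓)*110 = 110/3 ≈ 36.667)
K² = (110/3)² = 12100/9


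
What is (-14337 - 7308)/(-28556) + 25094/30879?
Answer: 1384960219/881780724 ≈ 1.5706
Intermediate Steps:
(-14337 - 7308)/(-28556) + 25094/30879 = -21645*(-1/28556) + 25094*(1/30879) = 21645/28556 + 25094/30879 = 1384960219/881780724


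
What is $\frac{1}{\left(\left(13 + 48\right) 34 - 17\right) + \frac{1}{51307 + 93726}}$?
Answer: $\frac{145033}{298332882} \approx 0.00048614$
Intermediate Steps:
$\frac{1}{\left(\left(13 + 48\right) 34 - 17\right) + \frac{1}{51307 + 93726}} = \frac{1}{\left(61 \cdot 34 - 17\right) + \frac{1}{145033}} = \frac{1}{\left(2074 - 17\right) + \frac{1}{145033}} = \frac{1}{2057 + \frac{1}{145033}} = \frac{1}{\frac{298332882}{145033}} = \frac{145033}{298332882}$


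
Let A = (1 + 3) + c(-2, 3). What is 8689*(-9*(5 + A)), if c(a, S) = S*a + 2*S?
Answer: -703809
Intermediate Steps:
c(a, S) = 2*S + S*a
A = 4 (A = (1 + 3) + 3*(2 - 2) = 4 + 3*0 = 4 + 0 = 4)
8689*(-9*(5 + A)) = 8689*(-9*(5 + 4)) = 8689*(-9*9) = 8689*(-81) = -703809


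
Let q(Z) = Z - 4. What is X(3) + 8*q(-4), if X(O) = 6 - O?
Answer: -61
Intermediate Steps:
q(Z) = -4 + Z
X(3) + 8*q(-4) = (6 - 1*3) + 8*(-4 - 4) = (6 - 3) + 8*(-8) = 3 - 64 = -61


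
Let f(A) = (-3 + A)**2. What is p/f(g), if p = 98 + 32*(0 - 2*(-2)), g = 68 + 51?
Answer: 113/6728 ≈ 0.016795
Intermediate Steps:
g = 119
p = 226 (p = 98 + 32*(0 + 4) = 98 + 32*4 = 98 + 128 = 226)
p/f(g) = 226/((-3 + 119)**2) = 226/(116**2) = 226/13456 = 226*(1/13456) = 113/6728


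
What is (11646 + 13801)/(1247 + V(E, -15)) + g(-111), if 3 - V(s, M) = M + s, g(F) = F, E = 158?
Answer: -97430/1107 ≈ -88.013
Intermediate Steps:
V(s, M) = 3 - M - s (V(s, M) = 3 - (M + s) = 3 + (-M - s) = 3 - M - s)
(11646 + 13801)/(1247 + V(E, -15)) + g(-111) = (11646 + 13801)/(1247 + (3 - 1*(-15) - 1*158)) - 111 = 25447/(1247 + (3 + 15 - 158)) - 111 = 25447/(1247 - 140) - 111 = 25447/1107 - 111 = -97430/1107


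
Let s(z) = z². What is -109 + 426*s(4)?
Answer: 6707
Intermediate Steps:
-109 + 426*s(4) = -109 + 426*4² = -109 + 426*16 = -109 + 6816 = 6707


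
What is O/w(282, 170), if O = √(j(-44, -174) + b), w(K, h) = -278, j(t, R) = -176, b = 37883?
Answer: -√37707/278 ≈ -0.69850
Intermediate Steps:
O = √37707 (O = √(-176 + 37883) = √37707 ≈ 194.18)
O/w(282, 170) = √37707/(-278) = √37707*(-1/278) = -√37707/278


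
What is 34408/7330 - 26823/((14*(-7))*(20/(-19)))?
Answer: -366819953/1436680 ≈ -255.32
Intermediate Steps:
34408/7330 - 26823/((14*(-7))*(20/(-19))) = 34408*(1/7330) - 26823/((-1960*(-1)/19)) = 17204/3665 - 26823/((-98*(-20/19))) = 17204/3665 - 26823/1960/19 = 17204/3665 - 26823*19/1960 = 17204/3665 - 509637/1960 = -366819953/1436680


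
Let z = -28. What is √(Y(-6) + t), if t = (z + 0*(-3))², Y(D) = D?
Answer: √778 ≈ 27.893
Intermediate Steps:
t = 784 (t = (-28 + 0*(-3))² = (-28 + 0)² = (-28)² = 784)
√(Y(-6) + t) = √(-6 + 784) = √778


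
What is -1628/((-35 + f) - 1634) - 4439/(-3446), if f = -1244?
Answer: 18540895/10038198 ≈ 1.8470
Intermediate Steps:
-1628/((-35 + f) - 1634) - 4439/(-3446) = -1628/((-35 - 1244) - 1634) - 4439/(-3446) = -1628/(-1279 - 1634) - 4439*(-1/3446) = -1628/(-2913) + 4439/3446 = -1628*(-1/2913) + 4439/3446 = 1628/2913 + 4439/3446 = 18540895/10038198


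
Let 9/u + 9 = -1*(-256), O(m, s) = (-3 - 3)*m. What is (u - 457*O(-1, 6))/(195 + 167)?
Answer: -677265/89414 ≈ -7.5745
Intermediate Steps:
O(m, s) = -6*m
u = 9/247 (u = 9/(-9 - 1*(-256)) = 9/(-9 + 256) = 9/247 ≈ 0.036437)
(u - 457*O(-1, 6))/(195 + 167) = (9/247 - (-2742)*(-1))/(195 + 167) = (9/247 - 457*6)/362 = (9/247 - 2742)/362 = (1/362)*(-677265/247) = -677265/89414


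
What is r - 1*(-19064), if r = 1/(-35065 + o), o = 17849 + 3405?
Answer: 263292903/13811 ≈ 19064.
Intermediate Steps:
o = 21254
r = -1/13811 (r = 1/(-35065 + 21254) = 1/(-13811) = -1/13811 ≈ -7.2406e-5)
r - 1*(-19064) = -1/13811 - 1*(-19064) = -1/13811 + 19064 = 263292903/13811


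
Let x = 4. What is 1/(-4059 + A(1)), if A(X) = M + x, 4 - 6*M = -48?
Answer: -3/12139 ≈ -0.00024714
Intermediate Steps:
M = 26/3 (M = 2/3 - 1/6*(-48) = 2/3 + 8 = 26/3 ≈ 8.6667)
A(X) = 38/3 (A(X) = 26/3 + 4 = 38/3)
1/(-4059 + A(1)) = 1/(-4059 + 38/3) = 1/(-12139/3) = -3/12139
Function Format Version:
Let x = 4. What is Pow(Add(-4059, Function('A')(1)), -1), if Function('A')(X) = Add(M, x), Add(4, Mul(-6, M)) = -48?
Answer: Rational(-3, 12139) ≈ -0.00024714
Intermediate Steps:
M = Rational(26, 3) (M = Add(Rational(2, 3), Mul(Rational(-1, 6), -48)) = Add(Rational(2, 3), 8) = Rational(26, 3) ≈ 8.6667)
Function('A')(X) = Rational(38, 3) (Function('A')(X) = Add(Rational(26, 3), 4) = Rational(38, 3))
Pow(Add(-4059, Function('A')(1)), -1) = Pow(Add(-4059, Rational(38, 3)), -1) = Pow(Rational(-12139, 3), -1) = Rational(-3, 12139)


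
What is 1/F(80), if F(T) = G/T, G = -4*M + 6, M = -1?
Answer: 8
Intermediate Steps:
G = 10 (G = -4*(-1) + 6 = 4 + 6 = 10)
F(T) = 10/T
1/F(80) = 1/(10/80) = 1/(10*(1/80)) = 1/(1/8) = 8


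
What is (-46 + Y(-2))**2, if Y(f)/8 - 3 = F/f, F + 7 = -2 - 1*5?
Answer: 1156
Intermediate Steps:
F = -14 (F = -7 + (-2 - 1*5) = -7 + (-2 - 5) = -7 - 7 = -14)
Y(f) = 24 - 112/f (Y(f) = 24 + 8*(-14/f) = 24 - 112/f)
(-46 + Y(-2))**2 = (-46 + (24 - 112/(-2)))**2 = (-46 + (24 - 112*(-1/2)))**2 = (-46 + (24 + 56))**2 = (-46 + 80)**2 = 34**2 = 1156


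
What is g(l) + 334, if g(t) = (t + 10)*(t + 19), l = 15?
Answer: 1184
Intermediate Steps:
g(t) = (10 + t)*(19 + t)
g(l) + 334 = (190 + 15² + 29*15) + 334 = (190 + 225 + 435) + 334 = 850 + 334 = 1184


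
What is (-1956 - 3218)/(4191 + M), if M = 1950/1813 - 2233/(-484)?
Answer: -412740328/334778291 ≈ -1.2329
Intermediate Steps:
M = 453839/79772 (M = 1950*(1/1813) - 2233*(-1/484) = 1950/1813 + 203/44 = 453839/79772 ≈ 5.6892)
(-1956 - 3218)/(4191 + M) = (-1956 - 3218)/(4191 + 453839/79772) = -5174/334778291/79772 = -5174*79772/334778291 = -412740328/334778291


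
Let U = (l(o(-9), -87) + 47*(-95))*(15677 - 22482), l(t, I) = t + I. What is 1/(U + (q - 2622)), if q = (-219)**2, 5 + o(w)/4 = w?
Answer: 1/31402779 ≈ 3.1844e-8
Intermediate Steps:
o(w) = -20 + 4*w
q = 47961
l(t, I) = I + t
U = 31357440 (U = ((-87 + (-20 + 4*(-9))) + 47*(-95))*(15677 - 22482) = ((-87 + (-20 - 36)) - 4465)*(-6805) = ((-87 - 56) - 4465)*(-6805) = (-143 - 4465)*(-6805) = -4608*(-6805) = 31357440)
1/(U + (q - 2622)) = 1/(31357440 + (47961 - 2622)) = 1/(31357440 + 45339) = 1/31402779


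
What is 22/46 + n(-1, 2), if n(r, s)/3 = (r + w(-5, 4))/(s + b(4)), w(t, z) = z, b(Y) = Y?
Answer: 91/46 ≈ 1.9783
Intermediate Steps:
n(r, s) = 3*(4 + r)/(4 + s) (n(r, s) = 3*((r + 4)/(s + 4)) = 3*((4 + r)/(4 + s)) = 3*(4 + r)/(4 + s))
22/46 + n(-1, 2) = 22/46 + 3*(4 - 1)/(4 + 2) = 22*(1/46) + 3*3/6 = 11/23 + 3*(⅙)*3 = 11/23 + 3/2 = 91/46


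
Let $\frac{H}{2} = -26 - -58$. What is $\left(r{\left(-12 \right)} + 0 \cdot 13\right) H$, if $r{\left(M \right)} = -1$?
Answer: $-64$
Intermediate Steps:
$H = 64$ ($H = 2 \left(-26 - -58\right) = 2 \left(-26 + 58\right) = 2 \cdot 32 = 64$)
$\left(r{\left(-12 \right)} + 0 \cdot 13\right) H = \left(-1 + 0 \cdot 13\right) 64 = \left(-1 + 0\right) 64 = \left(-1\right) 64 = -64$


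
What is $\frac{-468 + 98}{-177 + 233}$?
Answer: $- \frac{185}{28} \approx -6.6071$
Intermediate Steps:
$\frac{-468 + 98}{-177 + 233} = - \frac{370}{56} = \left(-370\right) \frac{1}{56} = - \frac{185}{28}$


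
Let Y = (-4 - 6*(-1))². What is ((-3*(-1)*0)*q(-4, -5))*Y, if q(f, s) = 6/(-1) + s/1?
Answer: 0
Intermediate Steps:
q(f, s) = -6 + s (q(f, s) = 6*(-1) + s*1 = -6 + s)
Y = 4 (Y = (-4 - 3*(-2))² = (-4 + 6)² = 2² = 4)
((-3*(-1)*0)*q(-4, -5))*Y = ((-3*(-1)*0)*(-6 - 5))*4 = ((3*0)*(-11))*4 = (0*(-11))*4 = 0*4 = 0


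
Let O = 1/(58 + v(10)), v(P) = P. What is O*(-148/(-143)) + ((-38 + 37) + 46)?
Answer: 109432/2431 ≈ 45.015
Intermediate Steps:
O = 1/68 (O = 1/(58 + 10) = 1/68 ≈ 0.014706)
O*(-148/(-143)) + ((-38 + 37) + 46) = (-148/(-143))/68 + ((-38 + 37) + 46) = (-148*(-1/143))/68 + (-1 + 46) = (1/68)*(148/143) + 45 = 37/2431 + 45 = 109432/2431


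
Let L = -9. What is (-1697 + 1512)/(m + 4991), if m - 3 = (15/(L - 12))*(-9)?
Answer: -1295/35003 ≈ -0.036997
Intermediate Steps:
m = 66/7 (m = 3 + (15/(-9 - 12))*(-9) = 3 + (15/(-21))*(-9) = 3 + (15*(-1/21))*(-9) = 3 - 5/7*(-9) = 3 + 45/7 = 66/7 ≈ 9.4286)
(-1697 + 1512)/(m + 4991) = (-1697 + 1512)/(66/7 + 4991) = -185/35003/7 = -185*7/35003 = -1295/35003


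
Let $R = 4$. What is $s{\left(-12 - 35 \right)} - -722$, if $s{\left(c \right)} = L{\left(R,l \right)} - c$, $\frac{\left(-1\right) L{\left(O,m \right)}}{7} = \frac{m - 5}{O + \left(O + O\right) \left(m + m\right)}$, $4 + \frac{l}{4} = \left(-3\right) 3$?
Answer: $\frac{212111}{276} \approx 768.52$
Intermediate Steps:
$l = -52$ ($l = -16 + 4 \left(\left(-3\right) 3\right) = -16 + 4 \left(-9\right) = -16 - 36 = -52$)
$L{\left(O,m \right)} = - \frac{7 \left(-5 + m\right)}{O + 4 O m}$ ($L{\left(O,m \right)} = - 7 \frac{m - 5}{O + \left(O + O\right) \left(m + m\right)} = - 7 \frac{-5 + m}{O + 2 O 2 m} = - 7 \frac{-5 + m}{O + 4 O m} = - \frac{7 \left(-5 + m\right)}{O + 4 O m}$)
$s{\left(c \right)} = - \frac{133}{276} - c$ ($s{\left(c \right)} = \frac{7 \left(5 - -52\right)}{4 \left(1 + 4 \left(-52\right)\right)} - c = 7 \cdot \frac{1}{4} \frac{1}{1 - 208} \left(5 + 52\right) - c = 7 \cdot \frac{1}{4} \frac{1}{-207} \cdot 57 - c = 7 \cdot \frac{1}{4} \left(- \frac{1}{207}\right) 57 - c = - \frac{133}{276} - c$)
$s{\left(-12 - 35 \right)} - -722 = \left(- \frac{133}{276} - \left(-12 - 35\right)\right) - -722 = \left(- \frac{133}{276} - \left(-12 - 35\right)\right) + 722 = \left(- \frac{133}{276} - -47\right) + 722 = \left(- \frac{133}{276} + 47\right) + 722 = \frac{12839}{276} + 722 = \frac{212111}{276}$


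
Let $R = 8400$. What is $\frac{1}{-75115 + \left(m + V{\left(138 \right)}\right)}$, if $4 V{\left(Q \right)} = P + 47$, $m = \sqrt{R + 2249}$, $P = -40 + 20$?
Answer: $- \frac{1201732}{90259817105} - \frac{16 \sqrt{10649}}{90259817105} \approx -1.3332 \cdot 10^{-5}$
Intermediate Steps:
$P = -20$
$m = \sqrt{10649}$ ($m = \sqrt{8400 + 2249} = \sqrt{10649} \approx 103.19$)
$V{\left(Q \right)} = \frac{27}{4}$ ($V{\left(Q \right)} = \frac{-20 + 47}{4} = \frac{1}{4} \cdot 27 = \frac{27}{4}$)
$\frac{1}{-75115 + \left(m + V{\left(138 \right)}\right)} = \frac{1}{-75115 + \left(\sqrt{10649} + \frac{27}{4}\right)} = \frac{1}{-75115 + \left(\frac{27}{4} + \sqrt{10649}\right)} = \frac{1}{- \frac{300433}{4} + \sqrt{10649}}$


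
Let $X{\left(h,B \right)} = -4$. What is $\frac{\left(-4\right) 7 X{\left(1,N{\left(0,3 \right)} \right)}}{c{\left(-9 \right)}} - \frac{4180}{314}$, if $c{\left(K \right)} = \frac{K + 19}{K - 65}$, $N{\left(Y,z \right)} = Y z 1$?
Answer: $- \frac{661058}{785} \approx -842.11$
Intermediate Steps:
$N{\left(Y,z \right)} = Y z$
$c{\left(K \right)} = \frac{19 + K}{-65 + K}$
$\frac{\left(-4\right) 7 X{\left(1,N{\left(0,3 \right)} \right)}}{c{\left(-9 \right)}} - \frac{4180}{314} = \frac{\left(-4\right) 7 \left(-4\right)}{\frac{1}{-65 - 9} \left(19 - 9\right)} - \frac{4180}{314} = \frac{\left(-28\right) \left(-4\right)}{\frac{1}{-74} \cdot 10} - \frac{2090}{157} = \frac{112}{\left(- \frac{1}{74}\right) 10} - \frac{2090}{157} = \frac{112}{- \frac{5}{37}} - \frac{2090}{157} = 112 \left(- \frac{37}{5}\right) - \frac{2090}{157} = - \frac{4144}{5} - \frac{2090}{157} = - \frac{661058}{785}$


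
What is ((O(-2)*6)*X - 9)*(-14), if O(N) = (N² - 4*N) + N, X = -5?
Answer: 4326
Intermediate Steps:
O(N) = N² - 3*N
((O(-2)*6)*X - 9)*(-14) = ((-2*(-3 - 2)*6)*(-5) - 9)*(-14) = ((-2*(-5)*6)*(-5) - 9)*(-14) = ((10*6)*(-5) - 9)*(-14) = (60*(-5) - 9)*(-14) = (-300 - 9)*(-14) = -309*(-14) = 4326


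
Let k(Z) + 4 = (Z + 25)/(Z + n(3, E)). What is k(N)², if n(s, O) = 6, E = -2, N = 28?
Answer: 6889/1156 ≈ 5.9593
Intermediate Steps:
k(Z) = -4 + (25 + Z)/(6 + Z) (k(Z) = -4 + (Z + 25)/(Z + 6) = -4 + (25 + Z)/(6 + Z))
k(N)² = ((1 - 3*28)/(6 + 28))² = ((1 - 84)/34)² = ((1/34)*(-83))² = (-83/34)² = 6889/1156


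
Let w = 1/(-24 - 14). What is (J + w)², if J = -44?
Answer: 2798929/1444 ≈ 1938.3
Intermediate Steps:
w = -1/38 (w = 1/(-38) = -1/38 ≈ -0.026316)
(J + w)² = (-44 - 1/38)² = (-1673/38)² = 2798929/1444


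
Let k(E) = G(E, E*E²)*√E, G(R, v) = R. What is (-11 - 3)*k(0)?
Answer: 0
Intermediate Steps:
k(E) = E^(3/2) (k(E) = E*√E = E^(3/2))
(-11 - 3)*k(0) = (-11 - 3)*0^(3/2) = -14*0 = 0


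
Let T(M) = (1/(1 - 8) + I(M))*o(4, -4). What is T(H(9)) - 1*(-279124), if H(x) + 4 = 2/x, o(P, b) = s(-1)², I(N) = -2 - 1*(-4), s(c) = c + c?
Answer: 1953920/7 ≈ 2.7913e+5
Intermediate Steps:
s(c) = 2*c
I(N) = 2 (I(N) = -2 + 4 = 2)
o(P, b) = 4 (o(P, b) = (2*(-1))² = (-2)² = 4)
H(x) = -4 + 2/x
T(M) = 52/7 (T(M) = (1/(1 - 8) + 2)*4 = (1/(-7) + 2)*4 = (-⅐ + 2)*4 = (13/7)*4 = 52/7)
T(H(9)) - 1*(-279124) = 52/7 - 1*(-279124) = 52/7 + 279124 = 1953920/7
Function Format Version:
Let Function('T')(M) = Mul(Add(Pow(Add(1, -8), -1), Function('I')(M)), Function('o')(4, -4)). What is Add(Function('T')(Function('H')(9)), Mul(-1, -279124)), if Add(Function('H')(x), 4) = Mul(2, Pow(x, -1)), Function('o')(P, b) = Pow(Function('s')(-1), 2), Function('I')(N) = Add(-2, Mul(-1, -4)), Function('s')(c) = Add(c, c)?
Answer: Rational(1953920, 7) ≈ 2.7913e+5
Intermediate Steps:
Function('s')(c) = Mul(2, c)
Function('I')(N) = 2 (Function('I')(N) = Add(-2, 4) = 2)
Function('o')(P, b) = 4 (Function('o')(P, b) = Pow(Mul(2, -1), 2) = Pow(-2, 2) = 4)
Function('H')(x) = Add(-4, Mul(2, Pow(x, -1)))
Function('T')(M) = Rational(52, 7) (Function('T')(M) = Mul(Add(Pow(Add(1, -8), -1), 2), 4) = Mul(Add(Pow(-7, -1), 2), 4) = Mul(Add(Rational(-1, 7), 2), 4) = Mul(Rational(13, 7), 4) = Rational(52, 7))
Add(Function('T')(Function('H')(9)), Mul(-1, -279124)) = Add(Rational(52, 7), Mul(-1, -279124)) = Add(Rational(52, 7), 279124) = Rational(1953920, 7)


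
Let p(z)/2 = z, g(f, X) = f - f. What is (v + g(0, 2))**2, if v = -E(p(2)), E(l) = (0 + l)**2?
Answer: 256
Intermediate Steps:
g(f, X) = 0
p(z) = 2*z
E(l) = l**2
v = -16 (v = -(2*2)**2 = -1*4**2 = -1*16 = -16)
(v + g(0, 2))**2 = (-16 + 0)**2 = (-16)**2 = 256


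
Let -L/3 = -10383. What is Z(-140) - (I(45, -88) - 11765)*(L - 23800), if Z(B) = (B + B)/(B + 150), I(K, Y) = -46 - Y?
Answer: 86152299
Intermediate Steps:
L = 31149 (L = -3*(-10383) = 31149)
Z(B) = 2*B/(150 + B) (Z(B) = (2*B)/(150 + B) = 2*B/(150 + B))
Z(-140) - (I(45, -88) - 11765)*(L - 23800) = 2*(-140)/(150 - 140) - ((-46 - 1*(-88)) - 11765)*(31149 - 23800) = 2*(-140)/10 - ((-46 + 88) - 11765)*7349 = 2*(-140)*(⅒) - (42 - 11765)*7349 = -28 - (-11723)*7349 = -28 - 1*(-86152327) = -28 + 86152327 = 86152299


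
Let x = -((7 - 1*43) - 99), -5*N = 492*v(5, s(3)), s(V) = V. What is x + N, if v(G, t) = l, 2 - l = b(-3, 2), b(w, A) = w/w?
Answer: 183/5 ≈ 36.600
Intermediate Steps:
b(w, A) = 1
l = 1 (l = 2 - 1*1 = 2 - 1 = 1)
v(G, t) = 1
N = -492/5 ≈ -98.400
x = 135 (x = -((7 - 43) - 99) = -(-36 - 99) = -1*(-135) = 135)
x + N = 135 - 492/5 = 183/5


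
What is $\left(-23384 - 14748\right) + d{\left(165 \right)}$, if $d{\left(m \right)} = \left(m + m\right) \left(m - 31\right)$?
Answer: $6088$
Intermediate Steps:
$d{\left(m \right)} = 2 m \left(-31 + m\right)$
$\left(-23384 - 14748\right) + d{\left(165 \right)} = \left(-23384 - 14748\right) + 2 \cdot 165 \left(-31 + 165\right) = \left(-23384 - 14748\right) + 2 \cdot 165 \cdot 134 = -38132 + 44220 = 6088$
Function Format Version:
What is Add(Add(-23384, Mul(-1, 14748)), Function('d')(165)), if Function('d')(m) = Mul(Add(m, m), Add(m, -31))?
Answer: 6088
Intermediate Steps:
Function('d')(m) = Mul(2, m, Add(-31, m)) (Function('d')(m) = Mul(Mul(2, m), Add(-31, m)) = Mul(2, m, Add(-31, m)))
Add(Add(-23384, Mul(-1, 14748)), Function('d')(165)) = Add(Add(-23384, Mul(-1, 14748)), Mul(2, 165, Add(-31, 165))) = Add(Add(-23384, -14748), Mul(2, 165, 134)) = Add(-38132, 44220) = 6088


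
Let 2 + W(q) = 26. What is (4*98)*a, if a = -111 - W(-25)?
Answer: -52920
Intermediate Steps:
W(q) = 24 (W(q) = -2 + 26 = 24)
a = -135 (a = -111 - 1*24 = -111 - 24 = -135)
(4*98)*a = (4*98)*(-135) = 392*(-135) = -52920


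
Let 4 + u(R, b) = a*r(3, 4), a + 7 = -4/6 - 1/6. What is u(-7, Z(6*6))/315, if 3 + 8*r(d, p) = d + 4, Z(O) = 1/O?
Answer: -19/756 ≈ -0.025132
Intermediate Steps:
r(d, p) = 1/8 + d/8 (r(d, p) = -3/8 + (d + 4)/8 = -3/8 + (4 + d)/8 = -3/8 + (1/2 + d/8) = 1/8 + d/8)
a = -47/6 (a = -7 + (-4/6 - 1/6) = -7 + (-4*1/6 - 1*1/6) = -7 + (-2/3 - 1/6) = -7 - 5/6 = -47/6 ≈ -7.8333)
u(R, b) = -95/12 (u(R, b) = -4 - 47*(1/8 + (1/8)*3)/6 = -4 - 47*(1/8 + 3/8)/6 = -4 - 47/6*1/2 = -4 - 47/12 = -95/12)
u(-7, Z(6*6))/315 = -95/12/315 = -95/12*1/315 = -19/756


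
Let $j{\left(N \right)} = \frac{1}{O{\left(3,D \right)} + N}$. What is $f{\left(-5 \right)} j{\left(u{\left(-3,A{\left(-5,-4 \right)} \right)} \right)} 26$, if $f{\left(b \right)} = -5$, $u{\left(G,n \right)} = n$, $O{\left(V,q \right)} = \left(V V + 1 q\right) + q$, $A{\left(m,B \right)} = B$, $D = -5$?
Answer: $26$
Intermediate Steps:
$O{\left(V,q \right)} = V^{2} + 2 q$ ($O{\left(V,q \right)} = \left(V^{2} + q\right) + q = \left(q + V^{2}\right) + q = V^{2} + 2 q$)
$j{\left(N \right)} = \frac{1}{-1 + N}$ ($j{\left(N \right)} = \frac{1}{\left(3^{2} + 2 \left(-5\right)\right) + N} = \frac{1}{\left(9 - 10\right) + N} = \frac{1}{-1 + N}$)
$f{\left(-5 \right)} j{\left(u{\left(-3,A{\left(-5,-4 \right)} \right)} \right)} 26 = - \frac{5}{-1 - 4} \cdot 26 = - \frac{5}{-5} \cdot 26 = \left(-5\right) \left(- \frac{1}{5}\right) 26 = 1 \cdot 26 = 26$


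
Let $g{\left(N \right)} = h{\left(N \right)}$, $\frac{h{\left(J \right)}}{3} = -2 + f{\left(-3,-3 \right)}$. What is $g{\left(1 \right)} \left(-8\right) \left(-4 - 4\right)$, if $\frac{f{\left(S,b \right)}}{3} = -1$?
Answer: $-960$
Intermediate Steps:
$f{\left(S,b \right)} = -3$ ($f{\left(S,b \right)} = 3 \left(-1\right) = -3$)
$h{\left(J \right)} = -15$ ($h{\left(J \right)} = 3 \left(-2 - 3\right) = 3 \left(-5\right) = -15$)
$g{\left(N \right)} = -15$
$g{\left(1 \right)} \left(-8\right) \left(-4 - 4\right) = \left(-15\right) \left(-8\right) \left(-4 - 4\right) = 120 \left(-4 - 4\right) = 120 \left(-8\right) = -960$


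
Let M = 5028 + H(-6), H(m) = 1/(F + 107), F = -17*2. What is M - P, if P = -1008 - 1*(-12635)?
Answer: -481726/73 ≈ -6599.0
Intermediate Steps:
F = -34
H(m) = 1/73 (H(m) = 1/(-34 + 107) = 1/73)
P = 11627 (P = -1008 + 12635 = 11627)
M = 367045/73 (M = 5028 + 1/73 = 367045/73 ≈ 5028.0)
M - P = 367045/73 - 1*11627 = 367045/73 - 11627 = -481726/73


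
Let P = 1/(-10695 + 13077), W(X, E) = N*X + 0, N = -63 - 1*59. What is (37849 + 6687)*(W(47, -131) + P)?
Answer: -304144961716/1191 ≈ -2.5537e+8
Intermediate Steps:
N = -122 (N = -63 - 59 = -122)
W(X, E) = -122*X (W(X, E) = -122*X + 0 = -122*X)
P = 1/2382 ≈ 0.00041982
(37849 + 6687)*(W(47, -131) + P) = (37849 + 6687)*(-122*47 + 1/2382) = 44536*(-5734 + 1/2382) = 44536*(-13658387/2382) = -304144961716/1191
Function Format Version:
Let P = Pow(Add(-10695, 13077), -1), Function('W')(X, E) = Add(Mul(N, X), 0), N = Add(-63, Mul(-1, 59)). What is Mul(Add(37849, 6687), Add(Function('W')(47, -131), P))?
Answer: Rational(-304144961716, 1191) ≈ -2.5537e+8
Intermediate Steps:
N = -122 (N = Add(-63, -59) = -122)
Function('W')(X, E) = Mul(-122, X) (Function('W')(X, E) = Add(Mul(-122, X), 0) = Mul(-122, X))
P = Rational(1, 2382) (P = Pow(2382, -1) = Rational(1, 2382) ≈ 0.00041982)
Mul(Add(37849, 6687), Add(Function('W')(47, -131), P)) = Mul(Add(37849, 6687), Add(Mul(-122, 47), Rational(1, 2382))) = Mul(44536, Add(-5734, Rational(1, 2382))) = Mul(44536, Rational(-13658387, 2382)) = Rational(-304144961716, 1191)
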